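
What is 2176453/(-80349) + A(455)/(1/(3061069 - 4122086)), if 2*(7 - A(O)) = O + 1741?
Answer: 93009553355450/80349 ≈ 1.1576e+9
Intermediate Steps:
A(O) = -1727/2 - O/2 (A(O) = 7 - (O + 1741)/2 = 7 - (1741 + O)/2 = 7 + (-1741/2 - O/2) = -1727/2 - O/2)
2176453/(-80349) + A(455)/(1/(3061069 - 4122086)) = 2176453/(-80349) + (-1727/2 - 1/2*455)/(1/(3061069 - 4122086)) = 2176453*(-1/80349) + (-1727/2 - 455/2)/(1/(-1061017)) = -2176453/80349 - 1091/(-1/1061017) = -2176453/80349 - 1091*(-1061017) = -2176453/80349 + 1157569547 = 93009553355450/80349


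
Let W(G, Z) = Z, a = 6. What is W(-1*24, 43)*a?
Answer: 258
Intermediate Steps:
W(-1*24, 43)*a = 43*6 = 258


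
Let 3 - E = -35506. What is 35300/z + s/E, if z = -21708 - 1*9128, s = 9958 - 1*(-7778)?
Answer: -176640101/273738881 ≈ -0.64529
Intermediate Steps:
E = 35509 (E = 3 - 1*(-35506) = 3 + 35506 = 35509)
s = 17736 (s = 9958 + 7778 = 17736)
z = -30836 (z = -21708 - 9128 = -30836)
35300/z + s/E = 35300/(-30836) + 17736/35509 = 35300*(-1/30836) + 17736*(1/35509) = -8825/7709 + 17736/35509 = -176640101/273738881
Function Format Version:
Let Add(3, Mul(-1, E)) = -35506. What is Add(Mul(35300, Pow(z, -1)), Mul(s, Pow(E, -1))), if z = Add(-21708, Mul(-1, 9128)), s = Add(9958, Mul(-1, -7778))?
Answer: Rational(-176640101, 273738881) ≈ -0.64529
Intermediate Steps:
E = 35509 (E = Add(3, Mul(-1, -35506)) = Add(3, 35506) = 35509)
s = 17736 (s = Add(9958, 7778) = 17736)
z = -30836 (z = Add(-21708, -9128) = -30836)
Add(Mul(35300, Pow(z, -1)), Mul(s, Pow(E, -1))) = Add(Mul(35300, Pow(-30836, -1)), Mul(17736, Pow(35509, -1))) = Add(Mul(35300, Rational(-1, 30836)), Mul(17736, Rational(1, 35509))) = Add(Rational(-8825, 7709), Rational(17736, 35509)) = Rational(-176640101, 273738881)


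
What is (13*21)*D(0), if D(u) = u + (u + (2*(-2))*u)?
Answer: 0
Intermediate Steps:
D(u) = -2*u (D(u) = u + (u - 4*u) = u - 3*u = -2*u)
(13*21)*D(0) = (13*21)*(-2*0) = 273*0 = 0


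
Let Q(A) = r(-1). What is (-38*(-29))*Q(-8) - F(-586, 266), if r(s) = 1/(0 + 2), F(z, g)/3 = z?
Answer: 2309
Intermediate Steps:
F(z, g) = 3*z
r(s) = ½ (r(s) = 1/2 = ½)
Q(A) = ½
(-38*(-29))*Q(-8) - F(-586, 266) = -38*(-29)*(½) - 3*(-586) = 1102*(½) - 1*(-1758) = 551 + 1758 = 2309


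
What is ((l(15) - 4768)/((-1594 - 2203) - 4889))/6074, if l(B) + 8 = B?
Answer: 4761/52758764 ≈ 9.0241e-5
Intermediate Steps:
l(B) = -8 + B
((l(15) - 4768)/((-1594 - 2203) - 4889))/6074 = (((-8 + 15) - 4768)/((-1594 - 2203) - 4889))/6074 = ((7 - 4768)/(-3797 - 4889))*(1/6074) = -4761/(-8686)*(1/6074) = -4761*(-1/8686)*(1/6074) = (4761/8686)*(1/6074) = 4761/52758764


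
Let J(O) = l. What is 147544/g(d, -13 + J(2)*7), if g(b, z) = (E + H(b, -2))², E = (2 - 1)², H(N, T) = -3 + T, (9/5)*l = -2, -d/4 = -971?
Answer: 18443/2 ≈ 9221.5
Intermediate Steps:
d = 3884 (d = -4*(-971) = 3884)
l = -10/9 (l = (5/9)*(-2) = -10/9 ≈ -1.1111)
J(O) = -10/9
E = 1 (E = 1² = 1)
g(b, z) = 16 (g(b, z) = (1 + (-3 - 2))² = (1 - 5)² = (-4)² = 16)
147544/g(d, -13 + J(2)*7) = 147544/16 = 147544*(1/16) = 18443/2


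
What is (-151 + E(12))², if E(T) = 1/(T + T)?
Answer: 13126129/576 ≈ 22788.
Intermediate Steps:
E(T) = 1/(2*T)
(-151 + E(12))² = (-151 + (½)/12)² = (-151 + (½)*(1/12))² = (-151 + 1/24)² = (-3623/24)² = 13126129/576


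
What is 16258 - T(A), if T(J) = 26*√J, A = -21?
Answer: 16258 - 26*I*√21 ≈ 16258.0 - 119.15*I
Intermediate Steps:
16258 - T(A) = 16258 - 26*√(-21) = 16258 - 26*I*√21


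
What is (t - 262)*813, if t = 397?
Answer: 109755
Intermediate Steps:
(t - 262)*813 = (397 - 262)*813 = 135*813 = 109755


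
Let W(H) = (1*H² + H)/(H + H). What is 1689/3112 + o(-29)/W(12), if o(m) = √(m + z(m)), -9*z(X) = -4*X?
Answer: 1689/3112 + 2*I*√377/39 ≈ 0.54274 + 0.99572*I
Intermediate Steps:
z(X) = 4*X/9 (z(X) = -(-4)*X/9 = 4*X/9)
o(m) = √13*√m/3 (o(m) = √(m + 4*m/9) = √(13*m/9) = √13*√m/3)
W(H) = (H + H²)/(2*H) (W(H) = (H² + H)/((2*H)) = (H + H²)*(1/(2*H)) = (H + H²)/(2*H))
1689/3112 + o(-29)/W(12) = 1689/3112 + (√13*√(-29)/3)/(½ + (½)*12) = 1689*(1/3112) + (√13*(I*√29)/3)/(½ + 6) = 1689/3112 + (I*√377/3)/(13/2) = 1689/3112 + (I*√377/3)*(2/13) = 1689/3112 + 2*I*√377/39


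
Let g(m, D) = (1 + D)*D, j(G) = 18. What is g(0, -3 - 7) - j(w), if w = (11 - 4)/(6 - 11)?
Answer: 72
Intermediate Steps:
w = -7/5 (w = 7/(-5) = 7*(-1/5) = -7/5 ≈ -1.4000)
g(m, D) = D*(1 + D)
g(0, -3 - 7) - j(w) = (-3 - 7)*(1 + (-3 - 7)) - 1*18 = -10*(1 - 10) - 18 = -10*(-9) - 18 = 90 - 18 = 72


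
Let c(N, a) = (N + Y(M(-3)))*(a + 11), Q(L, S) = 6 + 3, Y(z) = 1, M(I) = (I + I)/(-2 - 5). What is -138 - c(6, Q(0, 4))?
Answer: -278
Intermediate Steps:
M(I) = -2*I/7 (M(I) = (2*I)/(-7) = (2*I)*(-1/7) = -2*I/7)
Q(L, S) = 9
c(N, a) = (1 + N)*(11 + a) (c(N, a) = (N + 1)*(a + 11) = (1 + N)*(11 + a))
-138 - c(6, Q(0, 4)) = -138 - (11 + 9 + 11*6 + 6*9) = -138 - (11 + 9 + 66 + 54) = -138 - 1*140 = -138 - 140 = -278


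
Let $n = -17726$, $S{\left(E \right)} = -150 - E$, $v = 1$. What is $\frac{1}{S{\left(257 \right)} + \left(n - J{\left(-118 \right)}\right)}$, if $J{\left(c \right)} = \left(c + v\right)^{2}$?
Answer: $- \frac{1}{31822} \approx -3.1425 \cdot 10^{-5}$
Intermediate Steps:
$J{\left(c \right)} = \left(1 + c\right)^{2}$ ($J{\left(c \right)} = \left(c + 1\right)^{2} = \left(1 + c\right)^{2}$)
$\frac{1}{S{\left(257 \right)} + \left(n - J{\left(-118 \right)}\right)} = \frac{1}{\left(-150 - 257\right) - \left(17726 + \left(1 - 118\right)^{2}\right)} = \frac{1}{\left(-150 - 257\right) - 31415} = \frac{1}{-407 - 31415} = \frac{1}{-31822} = - \frac{1}{31822}$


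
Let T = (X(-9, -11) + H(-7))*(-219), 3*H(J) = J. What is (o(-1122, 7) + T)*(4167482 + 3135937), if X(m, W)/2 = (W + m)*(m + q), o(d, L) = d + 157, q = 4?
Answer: -323205504426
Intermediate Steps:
o(d, L) = 157 + d
H(J) = J/3
X(m, W) = 2*(4 + m)*(W + m) (X(m, W) = 2*((W + m)*(m + 4)) = 2*((W + m)*(4 + m)) = 2*((4 + m)*(W + m)) = 2*(4 + m)*(W + m))
T = -43289 (T = ((2*(-9)**2 + 8*(-11) + 8*(-9) + 2*(-11)*(-9)) + (1/3)*(-7))*(-219) = ((2*81 - 88 - 72 + 198) - 7/3)*(-219) = ((162 - 88 - 72 + 198) - 7/3)*(-219) = (200 - 7/3)*(-219) = (593/3)*(-219) = -43289)
(o(-1122, 7) + T)*(4167482 + 3135937) = ((157 - 1122) - 43289)*(4167482 + 3135937) = (-965 - 43289)*7303419 = -44254*7303419 = -323205504426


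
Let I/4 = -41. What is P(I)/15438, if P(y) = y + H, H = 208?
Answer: 22/7719 ≈ 0.0028501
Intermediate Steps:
I = -164 (I = 4*(-41) = -164)
P(y) = 208 + y (P(y) = y + 208 = 208 + y)
P(I)/15438 = (208 - 164)/15438 = 44*(1/15438) = 22/7719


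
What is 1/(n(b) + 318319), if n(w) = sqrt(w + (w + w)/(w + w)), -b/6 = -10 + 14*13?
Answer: 318319/101326986792 - I*sqrt(1031)/101326986792 ≈ 3.1415e-6 - 3.1689e-10*I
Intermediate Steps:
b = -1032 (b = -6*(-10 + 14*13) = -6*(-10 + 182) = -6*172 = -1032)
n(w) = sqrt(1 + w) (n(w) = sqrt(w + (2*w)/((2*w))) = sqrt(w + (2*w)*(1/(2*w))) = sqrt(w + 1) = sqrt(1 + w))
1/(n(b) + 318319) = 1/(sqrt(1 - 1032) + 318319) = 1/(sqrt(-1031) + 318319) = 1/(I*sqrt(1031) + 318319) = 1/(318319 + I*sqrt(1031))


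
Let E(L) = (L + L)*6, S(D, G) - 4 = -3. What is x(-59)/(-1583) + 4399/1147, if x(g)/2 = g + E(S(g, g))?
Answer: 7071435/1815701 ≈ 3.8946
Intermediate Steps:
S(D, G) = 1 (S(D, G) = 4 - 3 = 1)
E(L) = 12*L (E(L) = (2*L)*6 = 12*L)
x(g) = 24 + 2*g (x(g) = 2*(g + 12*1) = 2*(g + 12) = 2*(12 + g) = 24 + 2*g)
x(-59)/(-1583) + 4399/1147 = (24 + 2*(-59))/(-1583) + 4399/1147 = (24 - 118)*(-1/1583) + 4399*(1/1147) = -94*(-1/1583) + 4399/1147 = 94/1583 + 4399/1147 = 7071435/1815701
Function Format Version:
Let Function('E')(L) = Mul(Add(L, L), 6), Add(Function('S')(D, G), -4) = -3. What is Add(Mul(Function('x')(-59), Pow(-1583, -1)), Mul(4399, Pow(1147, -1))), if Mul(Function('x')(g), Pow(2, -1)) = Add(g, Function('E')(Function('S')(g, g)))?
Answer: Rational(7071435, 1815701) ≈ 3.8946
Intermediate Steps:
Function('S')(D, G) = 1 (Function('S')(D, G) = Add(4, -3) = 1)
Function('E')(L) = Mul(12, L) (Function('E')(L) = Mul(Mul(2, L), 6) = Mul(12, L))
Function('x')(g) = Add(24, Mul(2, g)) (Function('x')(g) = Mul(2, Add(g, Mul(12, 1))) = Mul(2, Add(g, 12)) = Mul(2, Add(12, g)) = Add(24, Mul(2, g)))
Add(Mul(Function('x')(-59), Pow(-1583, -1)), Mul(4399, Pow(1147, -1))) = Add(Mul(Add(24, Mul(2, -59)), Pow(-1583, -1)), Mul(4399, Pow(1147, -1))) = Add(Mul(Add(24, -118), Rational(-1, 1583)), Mul(4399, Rational(1, 1147))) = Add(Mul(-94, Rational(-1, 1583)), Rational(4399, 1147)) = Add(Rational(94, 1583), Rational(4399, 1147)) = Rational(7071435, 1815701)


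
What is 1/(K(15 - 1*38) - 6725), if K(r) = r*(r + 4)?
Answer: -1/6288 ≈ -0.00015903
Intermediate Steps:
K(r) = r*(4 + r)
1/(K(15 - 1*38) - 6725) = 1/((15 - 1*38)*(4 + (15 - 1*38)) - 6725) = 1/((15 - 38)*(4 + (15 - 38)) - 6725) = 1/(-23*(4 - 23) - 6725) = 1/(-23*(-19) - 6725) = 1/(437 - 6725) = 1/(-6288) = -1/6288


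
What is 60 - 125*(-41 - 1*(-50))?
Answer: -1065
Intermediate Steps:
60 - 125*(-41 - 1*(-50)) = 60 - 125*(-41 + 50) = 60 - 125*9 = 60 - 1125 = -1065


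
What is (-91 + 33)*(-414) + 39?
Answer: 24051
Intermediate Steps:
(-91 + 33)*(-414) + 39 = -58*(-414) + 39 = 24012 + 39 = 24051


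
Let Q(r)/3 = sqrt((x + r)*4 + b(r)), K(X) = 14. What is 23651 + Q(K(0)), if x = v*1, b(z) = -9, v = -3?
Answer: 23651 + 3*sqrt(35) ≈ 23669.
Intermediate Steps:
x = -3 (x = -3*1 = -3)
Q(r) = 3*sqrt(-21 + 4*r) (Q(r) = 3*sqrt((-3 + r)*4 - 9) = 3*sqrt((-12 + 4*r) - 9) = 3*sqrt(-21 + 4*r))
23651 + Q(K(0)) = 23651 + 3*sqrt(-21 + 4*14) = 23651 + 3*sqrt(-21 + 56) = 23651 + 3*sqrt(35)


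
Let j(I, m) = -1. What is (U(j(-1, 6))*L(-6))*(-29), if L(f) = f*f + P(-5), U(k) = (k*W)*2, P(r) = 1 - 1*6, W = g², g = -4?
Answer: 28768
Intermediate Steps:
W = 16 (W = (-4)² = 16)
P(r) = -5 (P(r) = 1 - 6 = -5)
U(k) = 32*k (U(k) = (k*16)*2 = (16*k)*2 = 32*k)
L(f) = -5 + f² (L(f) = f*f - 5 = f² - 5 = -5 + f²)
(U(j(-1, 6))*L(-6))*(-29) = ((32*(-1))*(-5 + (-6)²))*(-29) = -32*(-5 + 36)*(-29) = -32*31*(-29) = -992*(-29) = 28768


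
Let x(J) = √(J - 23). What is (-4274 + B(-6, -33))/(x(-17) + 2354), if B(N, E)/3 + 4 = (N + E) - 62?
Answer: -5401253/2770678 + 4589*I*√10/2770678 ≈ -1.9494 + 0.0052376*I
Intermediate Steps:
B(N, E) = -198 + 3*E + 3*N (B(N, E) = -12 + 3*((N + E) - 62) = -12 + 3*((E + N) - 62) = -12 + 3*(-62 + E + N) = -12 + (-186 + 3*E + 3*N) = -198 + 3*E + 3*N)
x(J) = √(-23 + J)
(-4274 + B(-6, -33))/(x(-17) + 2354) = (-4274 + (-198 + 3*(-33) + 3*(-6)))/(√(-23 - 17) + 2354) = (-4274 + (-198 - 99 - 18))/(√(-40) + 2354) = (-4274 - 315)/(2*I*√10 + 2354) = -4589/(2354 + 2*I*√10)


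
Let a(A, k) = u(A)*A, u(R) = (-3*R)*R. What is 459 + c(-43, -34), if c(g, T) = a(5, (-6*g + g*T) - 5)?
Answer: 84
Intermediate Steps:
u(R) = -3*R**2
a(A, k) = -3*A**3 (a(A, k) = (-3*A**2)*A = -3*A**3)
c(g, T) = -375 (c(g, T) = -3*5**3 = -3*125 = -375)
459 + c(-43, -34) = 459 - 375 = 84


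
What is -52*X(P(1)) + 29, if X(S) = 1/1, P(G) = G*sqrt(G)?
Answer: -23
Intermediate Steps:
P(G) = G**(3/2)
X(S) = 1
-52*X(P(1)) + 29 = -52*1 + 29 = -52 + 29 = -23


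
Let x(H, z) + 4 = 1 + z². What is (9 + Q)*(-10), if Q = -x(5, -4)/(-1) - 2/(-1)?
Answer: -240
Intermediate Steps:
x(H, z) = -3 + z² (x(H, z) = -4 + (1 + z²) = -3 + z²)
Q = 15 (Q = -(-3 + (-4)²)/(-1) - 2/(-1) = -(-3 + 16)*(-1) - 2*(-1) = -1*13*(-1) + 2 = -13*(-1) + 2 = 13 + 2 = 15)
(9 + Q)*(-10) = (9 + 15)*(-10) = 24*(-10) = -240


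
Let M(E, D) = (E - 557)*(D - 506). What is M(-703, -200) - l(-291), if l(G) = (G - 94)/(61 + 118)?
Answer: 159231625/179 ≈ 8.8956e+5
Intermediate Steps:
M(E, D) = (-557 + E)*(-506 + D)
l(G) = -94/179 + G/179 (l(G) = (-94 + G)/179 = (-94 + G)*(1/179) = -94/179 + G/179)
M(-703, -200) - l(-291) = (281842 - 557*(-200) - 506*(-703) - 200*(-703)) - (-94/179 + (1/179)*(-291)) = (281842 + 111400 + 355718 + 140600) - (-94/179 - 291/179) = 889560 - 1*(-385/179) = 889560 + 385/179 = 159231625/179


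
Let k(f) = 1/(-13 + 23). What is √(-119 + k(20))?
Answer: I*√11890/10 ≈ 10.904*I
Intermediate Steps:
k(f) = ⅒ (k(f) = 1/10 = ⅒)
√(-119 + k(20)) = √(-119 + ⅒) = √(-1189/10) = I*√11890/10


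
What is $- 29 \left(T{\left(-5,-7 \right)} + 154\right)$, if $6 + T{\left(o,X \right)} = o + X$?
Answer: $-3944$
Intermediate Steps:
$T{\left(o,X \right)} = -6 + X + o$ ($T{\left(o,X \right)} = -6 + \left(o + X\right) = -6 + \left(X + o\right) = -6 + X + o$)
$- 29 \left(T{\left(-5,-7 \right)} + 154\right) = - 29 \left(\left(-6 - 7 - 5\right) + 154\right) = - 29 \left(-18 + 154\right) = \left(-29\right) 136 = -3944$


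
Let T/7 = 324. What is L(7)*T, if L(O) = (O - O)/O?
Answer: 0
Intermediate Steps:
T = 2268 (T = 7*324 = 2268)
L(O) = 0 (L(O) = 0/O = 0)
L(7)*T = 0*2268 = 0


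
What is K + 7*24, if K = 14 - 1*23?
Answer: 159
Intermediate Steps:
K = -9 (K = 14 - 23 = -9)
K + 7*24 = -9 + 7*24 = -9 + 168 = 159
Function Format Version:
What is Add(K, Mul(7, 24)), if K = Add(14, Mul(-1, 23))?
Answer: 159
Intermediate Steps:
K = -9 (K = Add(14, -23) = -9)
Add(K, Mul(7, 24)) = Add(-9, Mul(7, 24)) = Add(-9, 168) = 159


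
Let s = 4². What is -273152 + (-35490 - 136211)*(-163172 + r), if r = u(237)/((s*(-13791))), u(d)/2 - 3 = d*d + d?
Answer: 1030338857011823/36776 ≈ 2.8017e+10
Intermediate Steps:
s = 16
u(d) = 6 + 2*d + 2*d² (u(d) = 6 + 2*(d*d + d) = 6 + 2*(d² + d) = 6 + 2*(d + d²) = 6 + (2*d + 2*d²) = 6 + 2*d + 2*d²)
r = -18803/36776 (r = (6 + 2*237 + 2*237²)/((16*(-13791))) = (6 + 474 + 2*56169)/(-220656) = (6 + 474 + 112338)*(-1/220656) = 112818*(-1/220656) = -18803/36776 ≈ -0.51128)
-273152 + (-35490 - 136211)*(-163172 + r) = -273152 + (-35490 - 136211)*(-163172 - 18803/36776) = -273152 - 171701*(-6000832275/36776) = -273152 + 1030348902449775/36776 = 1030338857011823/36776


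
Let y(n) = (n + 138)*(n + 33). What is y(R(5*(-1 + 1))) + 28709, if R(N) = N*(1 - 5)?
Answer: 33263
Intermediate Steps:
R(N) = -4*N (R(N) = N*(-4) = -4*N)
y(n) = (33 + n)*(138 + n) (y(n) = (138 + n)*(33 + n) = (33 + n)*(138 + n))
y(R(5*(-1 + 1))) + 28709 = (4554 + (-20*(-1 + 1))² + 171*(-20*(-1 + 1))) + 28709 = (4554 + (-20*0)² + 171*(-20*0)) + 28709 = (4554 + (-4*0)² + 171*(-4*0)) + 28709 = (4554 + 0² + 171*0) + 28709 = (4554 + 0 + 0) + 28709 = 4554 + 28709 = 33263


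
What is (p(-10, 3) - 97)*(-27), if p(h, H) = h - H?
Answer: 2970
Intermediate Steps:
(p(-10, 3) - 97)*(-27) = ((-10 - 1*3) - 97)*(-27) = ((-10 - 3) - 97)*(-27) = (-13 - 97)*(-27) = -110*(-27) = 2970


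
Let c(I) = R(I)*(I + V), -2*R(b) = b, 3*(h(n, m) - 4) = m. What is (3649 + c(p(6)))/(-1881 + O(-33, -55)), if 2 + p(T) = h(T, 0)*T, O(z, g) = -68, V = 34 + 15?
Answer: -2868/1949 ≈ -1.4715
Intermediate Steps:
h(n, m) = 4 + m/3
R(b) = -b/2
V = 49
p(T) = -2 + 4*T (p(T) = -2 + (4 + (⅓)*0)*T = -2 + (4 + 0)*T = -2 + 4*T)
c(I) = -I*(49 + I)/2 (c(I) = (-I/2)*(I + 49) = (-I/2)*(49 + I) = -I*(49 + I)/2)
(3649 + c(p(6)))/(-1881 + O(-33, -55)) = (3649 - (-2 + 4*6)*(49 + (-2 + 4*6))/2)/(-1881 - 68) = (3649 - (-2 + 24)*(49 + (-2 + 24))/2)/(-1949) = (3649 - ½*22*(49 + 22))*(-1/1949) = (3649 - ½*22*71)*(-1/1949) = (3649 - 781)*(-1/1949) = 2868*(-1/1949) = -2868/1949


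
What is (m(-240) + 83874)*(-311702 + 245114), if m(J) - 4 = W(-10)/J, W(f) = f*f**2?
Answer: -5585545714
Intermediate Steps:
W(f) = f**3
m(J) = 4 - 1000/J (m(J) = 4 + (-10)**3/J = 4 - 1000/J)
(m(-240) + 83874)*(-311702 + 245114) = ((4 - 1000/(-240)) + 83874)*(-311702 + 245114) = ((4 - 1000*(-1/240)) + 83874)*(-66588) = ((4 + 25/6) + 83874)*(-66588) = (49/6 + 83874)*(-66588) = (503293/6)*(-66588) = -5585545714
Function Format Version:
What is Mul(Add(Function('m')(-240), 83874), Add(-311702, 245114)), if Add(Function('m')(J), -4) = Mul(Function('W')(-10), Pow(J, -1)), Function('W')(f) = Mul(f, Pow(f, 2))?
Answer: -5585545714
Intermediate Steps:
Function('W')(f) = Pow(f, 3)
Function('m')(J) = Add(4, Mul(-1000, Pow(J, -1))) (Function('m')(J) = Add(4, Mul(Pow(-10, 3), Pow(J, -1))) = Add(4, Mul(-1000, Pow(J, -1))))
Mul(Add(Function('m')(-240), 83874), Add(-311702, 245114)) = Mul(Add(Add(4, Mul(-1000, Pow(-240, -1))), 83874), Add(-311702, 245114)) = Mul(Add(Add(4, Mul(-1000, Rational(-1, 240))), 83874), -66588) = Mul(Add(Add(4, Rational(25, 6)), 83874), -66588) = Mul(Add(Rational(49, 6), 83874), -66588) = Mul(Rational(503293, 6), -66588) = -5585545714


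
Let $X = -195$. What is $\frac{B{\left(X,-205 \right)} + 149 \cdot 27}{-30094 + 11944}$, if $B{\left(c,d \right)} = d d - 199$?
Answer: $- \frac{15283}{6050} \approx -2.5261$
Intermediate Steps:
$B{\left(c,d \right)} = -199 + d^{2}$ ($B{\left(c,d \right)} = d^{2} - 199 = -199 + d^{2}$)
$\frac{B{\left(X,-205 \right)} + 149 \cdot 27}{-30094 + 11944} = \frac{\left(-199 + \left(-205\right)^{2}\right) + 149 \cdot 27}{-30094 + 11944} = \frac{\left(-199 + 42025\right) + 4023}{-18150} = \left(41826 + 4023\right) \left(- \frac{1}{18150}\right) = 45849 \left(- \frac{1}{18150}\right) = - \frac{15283}{6050}$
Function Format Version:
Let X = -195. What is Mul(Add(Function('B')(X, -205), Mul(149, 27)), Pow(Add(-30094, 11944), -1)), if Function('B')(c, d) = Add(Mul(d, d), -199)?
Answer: Rational(-15283, 6050) ≈ -2.5261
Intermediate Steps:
Function('B')(c, d) = Add(-199, Pow(d, 2)) (Function('B')(c, d) = Add(Pow(d, 2), -199) = Add(-199, Pow(d, 2)))
Mul(Add(Function('B')(X, -205), Mul(149, 27)), Pow(Add(-30094, 11944), -1)) = Mul(Add(Add(-199, Pow(-205, 2)), Mul(149, 27)), Pow(Add(-30094, 11944), -1)) = Mul(Add(Add(-199, 42025), 4023), Pow(-18150, -1)) = Mul(Add(41826, 4023), Rational(-1, 18150)) = Mul(45849, Rational(-1, 18150)) = Rational(-15283, 6050)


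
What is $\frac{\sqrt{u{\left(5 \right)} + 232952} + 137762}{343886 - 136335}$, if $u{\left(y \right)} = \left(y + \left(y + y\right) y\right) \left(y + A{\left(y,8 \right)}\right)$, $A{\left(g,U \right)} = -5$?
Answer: $\frac{137762}{207551} + \frac{2 \sqrt{58238}}{207551} \approx 0.66608$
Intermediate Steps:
$u{\left(y \right)} = \left(-5 + y\right) \left(y + 2 y^{2}\right)$ ($u{\left(y \right)} = \left(y + \left(y + y\right) y\right) \left(y - 5\right) = \left(y + 2 y y\right) \left(-5 + y\right) = \left(y + 2 y^{2}\right) \left(-5 + y\right) = \left(-5 + y\right) \left(y + 2 y^{2}\right)$)
$\frac{\sqrt{u{\left(5 \right)} + 232952} + 137762}{343886 - 136335} = \frac{\sqrt{5 \left(-5 - 45 + 2 \cdot 5^{2}\right) + 232952} + 137762}{343886 - 136335} = \frac{\sqrt{5 \left(-5 - 45 + 2 \cdot 25\right) + 232952} + 137762}{207551} = \left(\sqrt{5 \left(-5 - 45 + 50\right) + 232952} + 137762\right) \frac{1}{207551} = \left(\sqrt{5 \cdot 0 + 232952} + 137762\right) \frac{1}{207551} = \left(\sqrt{0 + 232952} + 137762\right) \frac{1}{207551} = \left(\sqrt{232952} + 137762\right) \frac{1}{207551} = \left(2 \sqrt{58238} + 137762\right) \frac{1}{207551} = \left(137762 + 2 \sqrt{58238}\right) \frac{1}{207551} = \frac{137762}{207551} + \frac{2 \sqrt{58238}}{207551}$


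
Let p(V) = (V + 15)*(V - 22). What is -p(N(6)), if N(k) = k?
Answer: 336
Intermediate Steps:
p(V) = (-22 + V)*(15 + V) (p(V) = (15 + V)*(-22 + V) = (-22 + V)*(15 + V))
-p(N(6)) = -(-330 + 6² - 7*6) = -(-330 + 36 - 42) = -1*(-336) = 336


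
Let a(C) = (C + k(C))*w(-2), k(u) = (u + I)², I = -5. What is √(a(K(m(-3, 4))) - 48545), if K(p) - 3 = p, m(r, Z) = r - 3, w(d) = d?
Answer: I*√48667 ≈ 220.61*I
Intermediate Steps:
m(r, Z) = -3 + r
K(p) = 3 + p
k(u) = (-5 + u)² (k(u) = (u - 5)² = (-5 + u)²)
a(C) = -2*C - 2*(-5 + C)² (a(C) = (C + (-5 + C)²)*(-2) = -2*C - 2*(-5 + C)²)
√(a(K(m(-3, 4))) - 48545) = √((-2*(3 + (-3 - 3)) - 2*(-5 + (3 + (-3 - 3)))²) - 48545) = √((-2*(3 - 6) - 2*(-5 + (3 - 6))²) - 48545) = √((-2*(-3) - 2*(-5 - 3)²) - 48545) = √((6 - 2*(-8)²) - 48545) = √((6 - 2*64) - 48545) = √((6 - 128) - 48545) = √(-122 - 48545) = √(-48667) = I*√48667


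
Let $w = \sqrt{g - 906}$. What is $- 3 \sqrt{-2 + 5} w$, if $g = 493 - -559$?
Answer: $- 3 \sqrt{438} \approx -62.785$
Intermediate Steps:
$g = 1052$ ($g = 493 + 559 = 1052$)
$w = \sqrt{146}$ ($w = \sqrt{1052 - 906} = \sqrt{146} \approx 12.083$)
$- 3 \sqrt{-2 + 5} w = - 3 \sqrt{-2 + 5} \sqrt{146} = - 3 \sqrt{3} \sqrt{146} = - 3 \sqrt{438}$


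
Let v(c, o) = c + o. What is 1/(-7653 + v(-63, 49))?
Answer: -1/7667 ≈ -0.00013043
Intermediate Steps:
1/(-7653 + v(-63, 49)) = 1/(-7653 + (-63 + 49)) = 1/(-7653 - 14) = 1/(-7667) = -1/7667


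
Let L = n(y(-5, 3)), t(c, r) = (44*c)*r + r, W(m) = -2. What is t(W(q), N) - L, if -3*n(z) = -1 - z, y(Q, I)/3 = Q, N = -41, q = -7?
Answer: 10715/3 ≈ 3571.7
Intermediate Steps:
y(Q, I) = 3*Q
t(c, r) = r + 44*c*r (t(c, r) = 44*c*r + r = r + 44*c*r)
n(z) = ⅓ + z/3 (n(z) = -(-1 - z)/3 = ⅓ + z/3)
L = -14/3 (L = ⅓ + (3*(-5))/3 = ⅓ + (⅓)*(-15) = ⅓ - 5 = -14/3 ≈ -4.6667)
t(W(q), N) - L = -41*(1 + 44*(-2)) - 1*(-14/3) = -41*(1 - 88) + 14/3 = -41*(-87) + 14/3 = 3567 + 14/3 = 10715/3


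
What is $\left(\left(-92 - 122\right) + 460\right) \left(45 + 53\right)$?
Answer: $24108$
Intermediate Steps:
$\left(\left(-92 - 122\right) + 460\right) \left(45 + 53\right) = \left(-214 + 460\right) 98 = 246 \cdot 98 = 24108$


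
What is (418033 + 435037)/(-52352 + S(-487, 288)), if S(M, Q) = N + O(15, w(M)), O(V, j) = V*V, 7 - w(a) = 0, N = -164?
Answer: -853070/52291 ≈ -16.314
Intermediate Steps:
w(a) = 7 (w(a) = 7 - 1*0 = 7 + 0 = 7)
O(V, j) = V²
S(M, Q) = 61 (S(M, Q) = -164 + 15² = -164 + 225 = 61)
(418033 + 435037)/(-52352 + S(-487, 288)) = (418033 + 435037)/(-52352 + 61) = 853070/(-52291) = 853070*(-1/52291) = -853070/52291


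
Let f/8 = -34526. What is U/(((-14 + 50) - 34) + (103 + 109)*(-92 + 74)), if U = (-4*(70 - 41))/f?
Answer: -29/263364328 ≈ -1.1011e-7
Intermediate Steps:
f = -276208 (f = 8*(-34526) = -276208)
U = 29/69052 (U = -4*(70 - 41)/(-276208) = -4*29*(-1/276208) = -116*(-1/276208) = 29/69052 ≈ 0.00041997)
U/(((-14 + 50) - 34) + (103 + 109)*(-92 + 74)) = (29/69052)/(((-14 + 50) - 34) + (103 + 109)*(-92 + 74)) = (29/69052)/((36 - 34) + 212*(-18)) = (29/69052)/(2 - 3816) = (29/69052)/(-3814) = -1/3814*29/69052 = -29/263364328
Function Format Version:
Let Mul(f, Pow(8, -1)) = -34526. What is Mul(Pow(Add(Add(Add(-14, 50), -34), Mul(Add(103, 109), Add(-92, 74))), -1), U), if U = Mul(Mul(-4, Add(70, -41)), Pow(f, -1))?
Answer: Rational(-29, 263364328) ≈ -1.1011e-7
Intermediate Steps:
f = -276208 (f = Mul(8, -34526) = -276208)
U = Rational(29, 69052) (U = Mul(Mul(-4, Add(70, -41)), Pow(-276208, -1)) = Mul(Mul(-4, 29), Rational(-1, 276208)) = Mul(-116, Rational(-1, 276208)) = Rational(29, 69052) ≈ 0.00041997)
Mul(Pow(Add(Add(Add(-14, 50), -34), Mul(Add(103, 109), Add(-92, 74))), -1), U) = Mul(Pow(Add(Add(Add(-14, 50), -34), Mul(Add(103, 109), Add(-92, 74))), -1), Rational(29, 69052)) = Mul(Pow(Add(Add(36, -34), Mul(212, -18)), -1), Rational(29, 69052)) = Mul(Pow(Add(2, -3816), -1), Rational(29, 69052)) = Mul(Pow(-3814, -1), Rational(29, 69052)) = Mul(Rational(-1, 3814), Rational(29, 69052)) = Rational(-29, 263364328)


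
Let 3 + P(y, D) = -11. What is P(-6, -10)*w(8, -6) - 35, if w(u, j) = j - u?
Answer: 161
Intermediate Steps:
P(y, D) = -14 (P(y, D) = -3 - 11 = -14)
P(-6, -10)*w(8, -6) - 35 = -14*(-6 - 1*8) - 35 = -14*(-6 - 8) - 35 = -14*(-14) - 35 = 196 - 35 = 161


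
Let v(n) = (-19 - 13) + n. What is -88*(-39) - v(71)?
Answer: 3393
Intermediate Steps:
v(n) = -32 + n
-88*(-39) - v(71) = -88*(-39) - (-32 + 71) = 3432 - 1*39 = 3432 - 39 = 3393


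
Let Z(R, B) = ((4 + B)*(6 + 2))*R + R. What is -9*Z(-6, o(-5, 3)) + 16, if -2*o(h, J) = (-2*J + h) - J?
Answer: 4822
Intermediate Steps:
o(h, J) = -h/2 + 3*J/2 (o(h, J) = -((-2*J + h) - J)/2 = -((h - 2*J) - J)/2 = -(h - 3*J)/2 = -h/2 + 3*J/2)
Z(R, B) = R + R*(32 + 8*B) (Z(R, B) = ((4 + B)*8)*R + R = (32 + 8*B)*R + R = R*(32 + 8*B) + R = R + R*(32 + 8*B))
-9*Z(-6, o(-5, 3)) + 16 = -(-54)*(33 + 8*(-½*(-5) + (3/2)*3)) + 16 = -(-54)*(33 + 8*(5/2 + 9/2)) + 16 = -(-54)*(33 + 8*7) + 16 = -(-54)*(33 + 56) + 16 = -(-54)*89 + 16 = -9*(-534) + 16 = 4806 + 16 = 4822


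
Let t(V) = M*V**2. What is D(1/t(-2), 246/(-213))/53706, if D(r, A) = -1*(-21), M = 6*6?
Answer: 7/17902 ≈ 0.00039102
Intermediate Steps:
M = 36
t(V) = 36*V**2
D(r, A) = 21
D(1/t(-2), 246/(-213))/53706 = 21/53706 = 21*(1/53706) = 7/17902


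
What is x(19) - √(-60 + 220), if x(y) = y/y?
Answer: 1 - 4*√10 ≈ -11.649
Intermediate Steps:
x(y) = 1
x(19) - √(-60 + 220) = 1 - √(-60 + 220) = 1 - √160 = 1 - 4*√10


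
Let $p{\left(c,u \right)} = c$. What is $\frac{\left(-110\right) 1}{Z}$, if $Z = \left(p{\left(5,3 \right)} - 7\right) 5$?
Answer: $11$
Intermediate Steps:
$Z = -10$ ($Z = \left(5 - 7\right) 5 = \left(-2\right) 5 = -10$)
$\frac{\left(-110\right) 1}{Z} = \frac{\left(-110\right) 1}{-10} = \left(-110\right) \left(- \frac{1}{10}\right) = 11$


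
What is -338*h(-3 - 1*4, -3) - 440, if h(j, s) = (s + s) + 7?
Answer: -778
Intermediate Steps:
h(j, s) = 7 + 2*s (h(j, s) = 2*s + 7 = 7 + 2*s)
-338*h(-3 - 1*4, -3) - 440 = -338*(7 + 2*(-3)) - 440 = -338*(7 - 6) - 440 = -338*1 - 440 = -338 - 440 = -778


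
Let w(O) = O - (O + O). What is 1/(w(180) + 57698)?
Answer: 1/57518 ≈ 1.7386e-5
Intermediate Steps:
w(O) = -O (w(O) = O - 2*O = -O)
1/(w(180) + 57698) = 1/(-1*180 + 57698) = 1/(-180 + 57698) = 1/57518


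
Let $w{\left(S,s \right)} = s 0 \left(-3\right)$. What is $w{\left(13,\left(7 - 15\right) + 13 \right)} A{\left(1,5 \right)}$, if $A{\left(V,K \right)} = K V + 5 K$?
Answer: $0$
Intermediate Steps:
$A{\left(V,K \right)} = 5 K + K V$
$w{\left(S,s \right)} = 0$ ($w{\left(S,s \right)} = 0 \left(-3\right) = 0$)
$w{\left(13,\left(7 - 15\right) + 13 \right)} A{\left(1,5 \right)} = 0 \cdot 5 \left(5 + 1\right) = 0 \cdot 5 \cdot 6 = 0 \cdot 30 = 0$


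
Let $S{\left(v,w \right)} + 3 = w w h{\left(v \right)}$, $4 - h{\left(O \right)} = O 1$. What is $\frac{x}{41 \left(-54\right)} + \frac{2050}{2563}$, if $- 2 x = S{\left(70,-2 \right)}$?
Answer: $\frac{2797693}{3782988} \approx 0.73955$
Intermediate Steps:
$h{\left(O \right)} = 4 - O$ ($h{\left(O \right)} = 4 - O 1 = 4 - O$)
$S{\left(v,w \right)} = -3 + w^{2} \left(4 - v\right)$ ($S{\left(v,w \right)} = -3 + w w \left(4 - v\right) = -3 + w^{2} \left(4 - v\right)$)
$x = \frac{267}{2}$ ($x = - \frac{-3 + \left(-2\right)^{2} \left(4 - 70\right)}{2} = - \frac{-3 + 4 \left(4 - 70\right)}{2} = - \frac{-3 + 4 \left(-66\right)}{2} = - \frac{-3 - 264}{2} = \left(- \frac{1}{2}\right) \left(-267\right) = \frac{267}{2} \approx 133.5$)
$\frac{x}{41 \left(-54\right)} + \frac{2050}{2563} = \frac{267}{2 \cdot 41 \left(-54\right)} + \frac{2050}{2563} = \frac{267}{2 \left(-2214\right)} + 2050 \cdot \frac{1}{2563} = \frac{267}{2} \left(- \frac{1}{2214}\right) + \frac{2050}{2563} = - \frac{89}{1476} + \frac{2050}{2563} = \frac{2797693}{3782988}$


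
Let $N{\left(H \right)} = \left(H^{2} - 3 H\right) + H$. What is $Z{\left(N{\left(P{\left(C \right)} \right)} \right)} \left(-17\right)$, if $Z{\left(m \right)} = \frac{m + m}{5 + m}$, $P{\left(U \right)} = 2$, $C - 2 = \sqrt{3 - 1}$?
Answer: $0$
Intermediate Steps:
$C = 2 + \sqrt{2}$ ($C = 2 + \sqrt{3 - 1} = 2 + \sqrt{2} \approx 3.4142$)
$N{\left(H \right)} = H^{2} - 2 H$
$Z{\left(m \right)} = \frac{2 m}{5 + m}$
$Z{\left(N{\left(P{\left(C \right)} \right)} \right)} \left(-17\right) = \frac{2 \cdot 2 \left(-2 + 2\right)}{5 + 2 \left(-2 + 2\right)} \left(-17\right) = \frac{2 \cdot 2 \cdot 0}{5 + 2 \cdot 0} \left(-17\right) = 2 \cdot 0 \frac{1}{5 + 0} \left(-17\right) = 2 \cdot 0 \cdot \frac{1}{5} \left(-17\right) = 0 \left(-17\right) = 0$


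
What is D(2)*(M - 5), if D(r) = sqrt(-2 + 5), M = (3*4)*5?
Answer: 55*sqrt(3) ≈ 95.263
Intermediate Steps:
M = 60 (M = 12*5 = 60)
D(r) = sqrt(3)
D(2)*(M - 5) = sqrt(3)*(60 - 5) = sqrt(3)*55 = 55*sqrt(3)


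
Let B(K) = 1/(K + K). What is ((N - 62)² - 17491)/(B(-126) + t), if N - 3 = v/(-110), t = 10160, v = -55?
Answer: -3545325/2560319 ≈ -1.3847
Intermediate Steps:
B(K) = 1/(2*K)
N = 7/2 (N = 3 - 55/(-110) = 3 - 55*(-1/110) = 3 + ½ = 7/2 ≈ 3.5000)
((N - 62)² - 17491)/(B(-126) + t) = ((7/2 - 62)² - 17491)/((½)/(-126) + 10160) = ((-117/2)² - 17491)/((½)*(-1/126) + 10160) = (13689/4 - 17491)/(-1/252 + 10160) = -56275/(4*2560319/252) = -56275/4*252/2560319 = -3545325/2560319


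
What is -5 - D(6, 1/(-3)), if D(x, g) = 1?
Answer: -6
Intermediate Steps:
-5 - D(6, 1/(-3)) = -5 - 1*1 = -5 - 1 = -6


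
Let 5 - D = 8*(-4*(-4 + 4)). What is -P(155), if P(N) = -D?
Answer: 5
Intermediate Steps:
D = 5 (D = 5 - 8*(-4*(-4 + 4)) = 5 - 8*(-4*0) = 5 - 8*0 = 5 - 1*0 = 5 + 0 = 5)
P(N) = -5 (P(N) = -1*5 = -5)
-P(155) = -1*(-5) = 5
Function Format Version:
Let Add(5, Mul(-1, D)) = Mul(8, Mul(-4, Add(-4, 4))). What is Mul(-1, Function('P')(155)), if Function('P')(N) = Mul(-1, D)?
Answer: 5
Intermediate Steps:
D = 5 (D = Add(5, Mul(-1, Mul(8, Mul(-4, Add(-4, 4))))) = Add(5, Mul(-1, Mul(8, Mul(-4, 0)))) = Add(5, Mul(-1, Mul(8, 0))) = Add(5, Mul(-1, 0)) = Add(5, 0) = 5)
Function('P')(N) = -5 (Function('P')(N) = Mul(-1, 5) = -5)
Mul(-1, Function('P')(155)) = Mul(-1, -5) = 5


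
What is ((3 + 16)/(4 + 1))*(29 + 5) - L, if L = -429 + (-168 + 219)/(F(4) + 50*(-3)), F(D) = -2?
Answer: 424487/760 ≈ 558.54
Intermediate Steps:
L = -65259/152 (L = -429 + (-168 + 219)/(-2 + 50*(-3)) = -429 + 51/(-2 - 150) = -429 + 51/(-152) = -429 + 51*(-1/152) = -429 - 51/152 = -65259/152 ≈ -429.34)
((3 + 16)/(4 + 1))*(29 + 5) - L = ((3 + 16)/(4 + 1))*(29 + 5) - 1*(-65259/152) = (19/5)*34 + 65259/152 = 646/5 + 65259/152 = 424487/760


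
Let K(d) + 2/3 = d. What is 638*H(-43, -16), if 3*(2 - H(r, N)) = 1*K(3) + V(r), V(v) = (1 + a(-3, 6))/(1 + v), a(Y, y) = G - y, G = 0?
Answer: 47531/63 ≈ 754.46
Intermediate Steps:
K(d) = -⅔ + d
a(Y, y) = -y (a(Y, y) = 0 - y = -y)
V(v) = -5/(1 + v) (V(v) = (1 - 1*6)/(1 + v) = (1 - 6)/(1 + v) = -5/(1 + v))
H(r, N) = 11/9 + 5/(3*(1 + r)) (H(r, N) = 2 - (1*(-⅔ + 3) - 5/(1 + r))/3 = 2 - (1*(7/3) - 5/(1 + r))/3 = 2 - (7/3 - 5/(1 + r))/3 = 2 + (-7/9 + 5/(3*(1 + r))) = 11/9 + 5/(3*(1 + r)))
638*H(-43, -16) = 638*((26 + 11*(-43))/(9*(1 - 43))) = 638*((⅑)*(26 - 473)/(-42)) = 638*((⅑)*(-1/42)*(-447)) = 638*(149/126) = 47531/63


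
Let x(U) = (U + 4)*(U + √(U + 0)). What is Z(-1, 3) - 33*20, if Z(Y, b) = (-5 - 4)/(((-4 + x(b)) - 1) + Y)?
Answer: -17205/26 + 21*√3/26 ≈ -660.33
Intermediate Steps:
x(U) = (4 + U)*(U + √U)
Z(Y, b) = -9/(-5 + Y + b² + b^(3/2) + 4*b + 4*√b) (Z(Y, b) = (-5 - 4)/(((-4 + (b² + b^(3/2) + 4*b + 4*√b)) - 1) + Y) = -9/(((-4 + b² + b^(3/2) + 4*b + 4*√b) - 1) + Y) = -9/((-5 + b² + b^(3/2) + 4*b + 4*√b) + Y) = -9/(-5 + Y + b² + b^(3/2) + 4*b + 4*√b))
Z(-1, 3) - 33*20 = -9/(-5 - 1 + 3² + 3^(3/2) + 4*3 + 4*√3) - 33*20 = -9/(-5 - 1 + 9 + 3*√3 + 12 + 4*√3) - 660 = -9/(15 + 7*√3) - 660 = -660 - 9/(15 + 7*√3)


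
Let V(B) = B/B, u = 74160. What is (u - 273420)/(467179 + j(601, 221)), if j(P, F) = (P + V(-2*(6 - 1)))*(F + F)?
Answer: -66420/244421 ≈ -0.27174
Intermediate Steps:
V(B) = 1
j(P, F) = 2*F*(1 + P) (j(P, F) = (P + 1)*(F + F) = (1 + P)*(2*F) = 2*F*(1 + P))
(u - 273420)/(467179 + j(601, 221)) = (74160 - 273420)/(467179 + 2*221*(1 + 601)) = -199260/(467179 + 2*221*602) = -199260/(467179 + 266084) = -199260/733263 = -199260*1/733263 = -66420/244421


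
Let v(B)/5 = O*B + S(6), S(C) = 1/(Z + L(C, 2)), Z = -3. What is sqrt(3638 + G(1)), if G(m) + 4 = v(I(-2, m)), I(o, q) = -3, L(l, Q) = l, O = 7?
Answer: 4*sqrt(1986)/3 ≈ 59.419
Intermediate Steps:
S(C) = 1/(-3 + C)
v(B) = 5/3 + 35*B (v(B) = 5*(7*B + 1/(-3 + 6)) = 5*(7*B + 1/3) = 5*(1/3 + 7*B) = 5/3 + 35*B)
G(m) = -322/3 (G(m) = -4 + (5/3 + 35*(-3)) = -4 + (5/3 - 105) = -4 - 310/3 = -322/3)
sqrt(3638 + G(1)) = sqrt(3638 - 322/3) = sqrt(10592/3) = 4*sqrt(1986)/3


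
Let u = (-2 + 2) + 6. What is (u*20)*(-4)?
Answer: -480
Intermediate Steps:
u = 6 (u = 0 + 6 = 6)
(u*20)*(-4) = (6*20)*(-4) = 120*(-4) = -480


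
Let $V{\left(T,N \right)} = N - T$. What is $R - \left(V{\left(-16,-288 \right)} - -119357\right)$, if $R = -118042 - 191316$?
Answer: $-428443$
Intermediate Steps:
$R = -309358$ ($R = -118042 - 191316 = -309358$)
$R - \left(V{\left(-16,-288 \right)} - -119357\right) = -309358 - \left(\left(-288 - -16\right) - -119357\right) = -309358 - \left(\left(-288 + 16\right) + 119357\right) = -309358 - \left(-272 + 119357\right) = -309358 - 119085 = -428443$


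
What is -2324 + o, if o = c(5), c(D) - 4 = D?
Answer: -2315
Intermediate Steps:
c(D) = 4 + D
o = 9 (o = 4 + 5 = 9)
-2324 + o = -2324 + 9 = -2315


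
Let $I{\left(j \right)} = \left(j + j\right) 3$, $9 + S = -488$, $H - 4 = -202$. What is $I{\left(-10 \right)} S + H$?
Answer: $29622$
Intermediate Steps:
$H = -198$ ($H = 4 - 202 = -198$)
$S = -497$ ($S = -9 - 488 = -497$)
$I{\left(j \right)} = 6 j$ ($I{\left(j \right)} = 2 j 3 = 6 j$)
$I{\left(-10 \right)} S + H = 6 \left(-10\right) \left(-497\right) - 198 = \left(-60\right) \left(-497\right) - 198 = 29820 - 198 = 29622$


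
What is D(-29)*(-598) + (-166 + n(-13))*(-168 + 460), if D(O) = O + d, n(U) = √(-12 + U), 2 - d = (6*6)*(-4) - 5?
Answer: -121428 + 1460*I ≈ -1.2143e+5 + 1460.0*I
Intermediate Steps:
d = 151 (d = 2 - ((6*6)*(-4) - 5) = 2 - (36*(-4) - 5) = 2 - (-144 - 5) = 2 - 1*(-149) = 2 + 149 = 151)
D(O) = 151 + O (D(O) = O + 151 = 151 + O)
D(-29)*(-598) + (-166 + n(-13))*(-168 + 460) = (151 - 29)*(-598) + (-166 + √(-12 - 13))*(-168 + 460) = 122*(-598) + (-166 + √(-25))*292 = -72956 + (-166 + 5*I)*292 = -72956 + (-48472 + 1460*I) = -121428 + 1460*I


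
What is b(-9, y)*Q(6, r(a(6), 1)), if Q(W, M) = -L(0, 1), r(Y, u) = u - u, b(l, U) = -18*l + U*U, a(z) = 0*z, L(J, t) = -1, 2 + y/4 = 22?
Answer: 6562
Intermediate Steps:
y = 80 (y = -8 + 4*22 = -8 + 88 = 80)
a(z) = 0
b(l, U) = U**2 - 18*l (b(l, U) = -18*l + U**2 = U**2 - 18*l)
r(Y, u) = 0
Q(W, M) = 1 (Q(W, M) = -1*(-1) = 1)
b(-9, y)*Q(6, r(a(6), 1)) = (80**2 - 18*(-9))*1 = (6400 + 162)*1 = 6562*1 = 6562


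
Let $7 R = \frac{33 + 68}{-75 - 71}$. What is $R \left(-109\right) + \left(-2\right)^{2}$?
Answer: $\frac{15097}{1022} \approx 14.772$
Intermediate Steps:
$R = - \frac{101}{1022}$ ($R = \frac{\left(33 + 68\right) \frac{1}{-75 - 71}}{7} = \frac{101 \frac{1}{-146}}{7} = \frac{101 \left(- \frac{1}{146}\right)}{7} = \frac{1}{7} \left(- \frac{101}{146}\right) = - \frac{101}{1022} \approx -0.098826$)
$R \left(-109\right) + \left(-2\right)^{2} = \left(- \frac{101}{1022}\right) \left(-109\right) + \left(-2\right)^{2} = \frac{11009}{1022} + 4 = \frac{15097}{1022}$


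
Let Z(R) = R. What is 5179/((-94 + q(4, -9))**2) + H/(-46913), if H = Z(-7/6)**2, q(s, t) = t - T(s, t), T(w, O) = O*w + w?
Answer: 8746400363/8513583588 ≈ 1.0273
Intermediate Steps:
T(w, O) = w + O*w
q(s, t) = t - s*(1 + t)
H = 49/36 (H = (-7/6)**2 = 49/36 ≈ 1.3611)
5179/((-94 + q(4, -9))**2) + H/(-46913) = 5179/((-94 + (-9 - 1*4*(1 - 9)))**2) + (49/36)/(-46913) = 5179/((-94 + (-9 - 1*4*(-8)))**2) + (49/36)*(-1/46913) = 5179/((-94 + (-9 + 32))**2) - 49/1688868 = 5179/((-94 + 23)**2) - 49/1688868 = 5179/((-71)**2) - 49/1688868 = 5179/5041 - 49/1688868 = 8746400363/8513583588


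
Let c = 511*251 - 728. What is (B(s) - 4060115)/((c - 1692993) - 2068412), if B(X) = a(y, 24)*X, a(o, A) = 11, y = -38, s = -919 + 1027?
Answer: 4058927/3633872 ≈ 1.1170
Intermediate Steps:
s = 108
c = 127533 (c = 128261 - 728 = 127533)
B(X) = 11*X
(B(s) - 4060115)/((c - 1692993) - 2068412) = (11*108 - 4060115)/((127533 - 1692993) - 2068412) = (1188 - 4060115)/(-1565460 - 2068412) = -4058927/(-3633872) = -4058927*(-1/3633872) = 4058927/3633872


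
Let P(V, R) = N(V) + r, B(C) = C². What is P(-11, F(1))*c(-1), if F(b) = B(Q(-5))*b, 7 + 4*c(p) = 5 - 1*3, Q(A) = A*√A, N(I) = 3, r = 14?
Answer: -85/4 ≈ -21.250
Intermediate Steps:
Q(A) = A^(3/2)
c(p) = -5/4 (c(p) = -7/4 + (5 - 1*3)/4 = -7/4 + (5 - 3)/4 = -7/4 + (¼)*2 = -7/4 + ½ = -5/4)
F(b) = -125*b (F(b) = ((-5)^(3/2))²*b = (-5*I*√5)²*b = -125*b)
P(V, R) = 17 (P(V, R) = 3 + 14 = 17)
P(-11, F(1))*c(-1) = 17*(-5/4) = -85/4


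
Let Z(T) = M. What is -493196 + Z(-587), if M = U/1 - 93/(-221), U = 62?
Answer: -108982521/221 ≈ -4.9313e+5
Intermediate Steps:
M = 13795/221 (M = 62/1 - 93/(-221) = 62*1 - 93*(-1/221) = 62 + 93/221 = 13795/221 ≈ 62.421)
Z(T) = 13795/221
-493196 + Z(-587) = -493196 + 13795/221 = -108982521/221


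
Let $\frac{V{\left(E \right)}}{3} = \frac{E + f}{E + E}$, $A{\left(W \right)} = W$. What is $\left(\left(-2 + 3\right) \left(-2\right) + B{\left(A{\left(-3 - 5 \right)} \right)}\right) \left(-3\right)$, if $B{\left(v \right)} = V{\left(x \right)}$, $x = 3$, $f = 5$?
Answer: $-6$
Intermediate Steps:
$V{\left(E \right)} = \frac{3 \left(5 + E\right)}{2 E}$ ($V{\left(E \right)} = 3 \frac{E + 5}{E + E} = 3 \frac{5 + E}{2 E} = \frac{3 \left(5 + E\right)}{2 E}$)
$B{\left(v \right)} = 4$ ($B{\left(v \right)} = \frac{3 \left(5 + 3\right)}{2 \cdot 3} = \frac{3}{2} \cdot \frac{1}{3} \cdot 8 = 4$)
$\left(\left(-2 + 3\right) \left(-2\right) + B{\left(A{\left(-3 - 5 \right)} \right)}\right) \left(-3\right) = \left(\left(-2 + 3\right) \left(-2\right) + 4\right) \left(-3\right) = \left(1 \left(-2\right) + 4\right) \left(-3\right) = \left(-2 + 4\right) \left(-3\right) = 2 \left(-3\right) = -6$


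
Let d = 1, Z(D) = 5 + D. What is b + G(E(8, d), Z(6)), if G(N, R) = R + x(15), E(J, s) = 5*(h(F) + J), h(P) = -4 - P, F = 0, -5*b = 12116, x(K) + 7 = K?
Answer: -12021/5 ≈ -2404.2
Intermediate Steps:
x(K) = -7 + K
b = -12116/5 (b = -⅕*12116 = -12116/5 ≈ -2423.2)
E(J, s) = -20 + 5*J (E(J, s) = 5*((-4 - 1*0) + J) = 5*((-4 + 0) + J) = 5*(-4 + J) = -20 + 5*J)
G(N, R) = 8 + R (G(N, R) = R + (-7 + 15) = R + 8 = 8 + R)
b + G(E(8, d), Z(6)) = -12116/5 + (8 + (5 + 6)) = -12116/5 + (8 + 11) = -12116/5 + 19 = -12021/5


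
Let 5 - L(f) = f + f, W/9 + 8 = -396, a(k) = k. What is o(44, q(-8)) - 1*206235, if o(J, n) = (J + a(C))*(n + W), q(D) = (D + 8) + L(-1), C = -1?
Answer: -362282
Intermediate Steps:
W = -3636 (W = -72 + 9*(-396) = -72 - 3564 = -3636)
L(f) = 5 - 2*f (L(f) = 5 - (f + f) = 5 - 2*f)
q(D) = 15 + D (q(D) = (D + 8) + (5 - 2*(-1)) = (8 + D) + (5 + 2) = (8 + D) + 7 = 15 + D)
o(J, n) = (-1 + J)*(-3636 + n) (o(J, n) = (J - 1)*(n - 3636) = (-1 + J)*(-3636 + n))
o(44, q(-8)) - 1*206235 = (3636 - (15 - 8) - 3636*44 + 44*(15 - 8)) - 1*206235 = (3636 - 1*7 - 159984 + 44*7) - 206235 = (3636 - 7 - 159984 + 308) - 206235 = -156047 - 206235 = -362282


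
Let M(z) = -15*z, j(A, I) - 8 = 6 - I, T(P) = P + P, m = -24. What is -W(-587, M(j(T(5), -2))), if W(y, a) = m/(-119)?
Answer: -24/119 ≈ -0.20168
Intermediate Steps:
T(P) = 2*P
j(A, I) = 14 - I (j(A, I) = 8 + (6 - I) = 14 - I)
W(y, a) = 24/119 (W(y, a) = -24/(-119) = -24*(-1/119) = 24/119)
-W(-587, M(j(T(5), -2))) = -1*24/119 = -24/119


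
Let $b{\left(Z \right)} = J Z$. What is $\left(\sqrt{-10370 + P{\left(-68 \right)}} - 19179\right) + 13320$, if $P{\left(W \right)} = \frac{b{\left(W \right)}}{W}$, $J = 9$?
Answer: $-5859 + i \sqrt{10361} \approx -5859.0 + 101.79 i$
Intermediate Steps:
$b{\left(Z \right)} = 9 Z$
$P{\left(W \right)} = 9$ ($P{\left(W \right)} = \frac{9 W}{W} = 9$)
$\left(\sqrt{-10370 + P{\left(-68 \right)}} - 19179\right) + 13320 = \left(\sqrt{-10370 + 9} - 19179\right) + 13320 = \left(\sqrt{-10361} - 19179\right) + 13320 = \left(i \sqrt{10361} - 19179\right) + 13320 = \left(-19179 + i \sqrt{10361}\right) + 13320 = -5859 + i \sqrt{10361}$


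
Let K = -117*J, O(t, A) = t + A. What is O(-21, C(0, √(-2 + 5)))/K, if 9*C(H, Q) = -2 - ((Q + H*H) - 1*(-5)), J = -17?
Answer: -196/17901 - √3/17901 ≈ -0.011046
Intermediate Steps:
C(H, Q) = -7/9 - Q/9 - H²/9 (C(H, Q) = (-2 - ((Q + H*H) - 1*(-5)))/9 = (-2 - ((Q + H²) + 5))/9 = (-2 - (5 + Q + H²))/9 = (-2 + (-5 - Q - H²))/9 = (-7 - Q - H²)/9 = -7/9 - Q/9 - H²/9)
O(t, A) = A + t
K = 1989 (K = -117*(-17) = 1989)
O(-21, C(0, √(-2 + 5)))/K = ((-7/9 - √(-2 + 5)/9 - ⅑*0²) - 21)/1989 = ((-7/9 - √3/9 - ⅑*0) - 21)*(1/1989) = ((-7/9 - √3/9 + 0) - 21)*(1/1989) = ((-7/9 - √3/9) - 21)*(1/1989) = (-196/9 - √3/9)*(1/1989) = -196/17901 - √3/17901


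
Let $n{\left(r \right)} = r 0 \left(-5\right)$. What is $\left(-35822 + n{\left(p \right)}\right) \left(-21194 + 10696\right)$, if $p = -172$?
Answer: $376059356$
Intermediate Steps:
$n{\left(r \right)} = 0$ ($n{\left(r \right)} = 0 \left(-5\right) = 0$)
$\left(-35822 + n{\left(p \right)}\right) \left(-21194 + 10696\right) = \left(-35822 + 0\right) \left(-21194 + 10696\right) = \left(-35822\right) \left(-10498\right) = 376059356$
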